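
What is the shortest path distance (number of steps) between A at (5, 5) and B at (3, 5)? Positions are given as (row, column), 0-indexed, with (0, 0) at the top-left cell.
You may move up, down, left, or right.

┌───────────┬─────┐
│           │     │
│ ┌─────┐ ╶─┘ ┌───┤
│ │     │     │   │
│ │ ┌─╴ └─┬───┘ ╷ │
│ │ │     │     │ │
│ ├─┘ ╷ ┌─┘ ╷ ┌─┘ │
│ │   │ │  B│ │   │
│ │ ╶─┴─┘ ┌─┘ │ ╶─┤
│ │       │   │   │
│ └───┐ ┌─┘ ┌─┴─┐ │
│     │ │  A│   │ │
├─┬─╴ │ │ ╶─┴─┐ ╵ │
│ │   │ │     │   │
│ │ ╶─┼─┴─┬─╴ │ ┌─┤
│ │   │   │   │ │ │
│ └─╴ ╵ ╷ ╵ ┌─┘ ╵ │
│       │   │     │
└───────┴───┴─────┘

Finding path from (5, 5) to (3, 5):
Path: (5,5) → (4,5) → (4,6) → (3,6) → (2,6) → (2,5) → (3,5)
Distance: 6 steps

Solution:

┌───────────┬─────┐
│           │     │
│ ┌─────┐ ╶─┘ ┌───┤
│ │     │     │   │
│ │ ┌─╴ └─┬───┘ ╷ │
│ │ │     │↓ ↰  │ │
│ ├─┘ ╷ ┌─┘ ╷ ┌─┘ │
│ │   │ │  B│↑│   │
│ │ ╶─┴─┘ ┌─┘ │ ╶─┤
│ │       │↱ ↑│   │
│ └───┐ ┌─┘ ┌─┴─┐ │
│     │ │  A│   │ │
├─┬─╴ │ │ ╶─┴─┐ ╵ │
│ │   │ │     │   │
│ │ ╶─┼─┴─┬─╴ │ ┌─┤
│ │   │   │   │ │ │
│ └─╴ ╵ ╷ ╵ ┌─┘ ╵ │
│       │   │     │
└───────┴───┴─────┘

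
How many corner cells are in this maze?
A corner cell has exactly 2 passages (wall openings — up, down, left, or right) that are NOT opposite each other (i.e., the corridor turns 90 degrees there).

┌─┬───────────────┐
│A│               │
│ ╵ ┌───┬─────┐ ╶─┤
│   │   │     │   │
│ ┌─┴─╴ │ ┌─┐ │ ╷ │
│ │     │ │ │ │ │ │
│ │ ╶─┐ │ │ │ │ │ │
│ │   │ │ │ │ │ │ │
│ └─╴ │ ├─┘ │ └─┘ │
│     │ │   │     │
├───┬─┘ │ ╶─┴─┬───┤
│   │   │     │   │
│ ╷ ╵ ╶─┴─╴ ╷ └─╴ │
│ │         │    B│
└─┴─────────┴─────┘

Counting corner cells (2 non-opposite passages):
Total corners: 26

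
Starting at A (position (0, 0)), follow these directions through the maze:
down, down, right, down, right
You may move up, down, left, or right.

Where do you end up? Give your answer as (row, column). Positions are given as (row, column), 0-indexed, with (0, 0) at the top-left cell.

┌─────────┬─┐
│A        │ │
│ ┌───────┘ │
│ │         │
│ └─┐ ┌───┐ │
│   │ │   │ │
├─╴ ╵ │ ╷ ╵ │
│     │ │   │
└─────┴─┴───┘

Following directions step by step:
Start: (0, 0)
  down: (0, 0) → (1, 0)
  down: (1, 0) → (2, 0)
  right: (2, 0) → (2, 1)
  down: (2, 1) → (3, 1)
  right: (3, 1) → (3, 2)
Final position: (3, 2)

Path taken:

┌─────────┬─┐
│A        │ │
│ ┌───────┘ │
│↓│         │
│ └─┐ ┌───┐ │
│↳ ↓│ │   │ │
├─╴ ╵ │ ╷ ╵ │
│  ↳ B│ │   │
└─────┴─┴───┘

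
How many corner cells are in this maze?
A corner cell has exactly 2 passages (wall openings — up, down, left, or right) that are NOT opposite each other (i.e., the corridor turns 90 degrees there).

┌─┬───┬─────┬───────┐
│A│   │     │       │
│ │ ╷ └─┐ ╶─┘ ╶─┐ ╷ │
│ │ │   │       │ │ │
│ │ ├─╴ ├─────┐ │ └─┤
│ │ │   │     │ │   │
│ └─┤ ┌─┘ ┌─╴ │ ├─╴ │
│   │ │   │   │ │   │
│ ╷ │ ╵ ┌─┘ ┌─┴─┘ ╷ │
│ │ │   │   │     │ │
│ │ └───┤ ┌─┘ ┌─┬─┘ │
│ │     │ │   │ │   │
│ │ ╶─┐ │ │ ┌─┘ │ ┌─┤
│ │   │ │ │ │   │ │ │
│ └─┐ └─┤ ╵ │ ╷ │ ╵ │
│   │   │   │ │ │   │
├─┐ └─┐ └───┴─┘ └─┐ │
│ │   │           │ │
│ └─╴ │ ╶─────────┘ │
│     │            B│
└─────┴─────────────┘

Counting corner cells (2 non-opposite passages):
Total corners: 47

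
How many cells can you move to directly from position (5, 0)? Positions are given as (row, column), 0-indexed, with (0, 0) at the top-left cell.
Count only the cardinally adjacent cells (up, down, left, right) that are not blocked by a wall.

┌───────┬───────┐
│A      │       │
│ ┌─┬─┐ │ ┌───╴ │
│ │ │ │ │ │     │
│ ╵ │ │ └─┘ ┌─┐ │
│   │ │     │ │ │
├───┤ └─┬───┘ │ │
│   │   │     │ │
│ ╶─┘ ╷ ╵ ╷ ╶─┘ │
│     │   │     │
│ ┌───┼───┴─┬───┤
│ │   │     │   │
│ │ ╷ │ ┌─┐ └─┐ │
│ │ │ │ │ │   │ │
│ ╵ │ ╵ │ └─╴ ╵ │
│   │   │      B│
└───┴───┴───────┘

Checking passable neighbors of (5, 0):
Neighbors: (4, 0), (6, 0)
Count: 2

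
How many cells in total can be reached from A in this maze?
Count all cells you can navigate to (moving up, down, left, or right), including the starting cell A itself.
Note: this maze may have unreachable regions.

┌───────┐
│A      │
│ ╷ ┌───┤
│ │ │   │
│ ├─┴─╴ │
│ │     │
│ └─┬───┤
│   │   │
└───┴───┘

Using BFS/flood-fill to find all reachable cells from A:
Maze size: 4 × 4 = 16 total cells
7 cell(s) are walled off and cannot be reached from A.
Reachable cells: 9

Reachable region (· marks reachable cells):

┌───────┐
│A · · ·│
│ ╷ ┌───┤
│·│·│   │
│ ├─┴─╴ │
│·│     │
│ └─┬───┤
│· ·│   │
└───┴───┘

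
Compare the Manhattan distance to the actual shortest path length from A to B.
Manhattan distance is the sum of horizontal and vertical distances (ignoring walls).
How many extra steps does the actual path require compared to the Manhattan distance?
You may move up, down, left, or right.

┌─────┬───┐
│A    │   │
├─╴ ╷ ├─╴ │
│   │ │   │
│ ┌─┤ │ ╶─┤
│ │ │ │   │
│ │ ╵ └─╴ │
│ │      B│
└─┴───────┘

Manhattan distance: |3 - 0| + |4 - 0| = 7
Actual path length: 7
Extra steps: 7 - 7 = 0

Solution:

┌─────┬───┐
│A → ↓│   │
├─╴ ╷ ├─╴ │
│   │↓│   │
│ ┌─┤ │ ╶─┤
│ │ │↓│   │
│ │ ╵ └─╴ │
│ │  ↳ → B│
└─┴───────┘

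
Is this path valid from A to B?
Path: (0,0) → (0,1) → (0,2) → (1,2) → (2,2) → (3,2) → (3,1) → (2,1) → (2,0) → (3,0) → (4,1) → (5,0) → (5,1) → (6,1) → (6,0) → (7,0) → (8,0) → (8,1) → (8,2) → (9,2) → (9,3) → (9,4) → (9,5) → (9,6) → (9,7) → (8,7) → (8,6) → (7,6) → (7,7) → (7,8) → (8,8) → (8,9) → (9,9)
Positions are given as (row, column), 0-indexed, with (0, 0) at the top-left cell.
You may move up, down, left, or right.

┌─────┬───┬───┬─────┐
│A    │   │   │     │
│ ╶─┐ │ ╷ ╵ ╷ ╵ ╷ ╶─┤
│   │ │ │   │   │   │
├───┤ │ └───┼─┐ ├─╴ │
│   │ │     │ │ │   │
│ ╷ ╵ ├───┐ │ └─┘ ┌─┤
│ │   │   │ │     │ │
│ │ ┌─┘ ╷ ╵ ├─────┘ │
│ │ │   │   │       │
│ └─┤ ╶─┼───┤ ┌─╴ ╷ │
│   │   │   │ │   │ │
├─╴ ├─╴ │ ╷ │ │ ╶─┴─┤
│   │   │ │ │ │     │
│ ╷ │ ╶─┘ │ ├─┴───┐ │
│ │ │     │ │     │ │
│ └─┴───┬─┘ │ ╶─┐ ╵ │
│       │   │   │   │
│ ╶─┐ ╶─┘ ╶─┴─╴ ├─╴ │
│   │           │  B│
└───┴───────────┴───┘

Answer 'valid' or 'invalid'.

Checking path validity:
Result: Invalid move at step 10: cannot move from (3, 0) to (4, 1).

invalid

Correct solution:

┌─────┬───┬───┬─────┐
│A → ↓│   │   │     │
│ ╶─┐ │ ╷ ╵ ╷ ╵ ╷ ╶─┤
│   │↓│ │   │   │   │
├───┤ │ └───┼─┐ ├─╴ │
│↓ ↰│↓│     │ │ │   │
│ ╷ ╵ ├───┐ │ └─┘ ┌─┤
│↓│↑ ↲│   │ │     │ │
│ │ ┌─┘ ╷ ╵ ├─────┘ │
│↓│ │   │   │       │
│ └─┤ ╶─┼───┤ ┌─╴ ╷ │
│↳ ↓│   │   │ │   │ │
├─╴ ├─╴ │ ╷ │ │ ╶─┴─┤
│↓ ↲│   │ │ │ │     │
│ ╷ │ ╶─┘ │ ├─┴───┐ │
│↓│ │     │ │↱ → ↓│ │
│ └─┴───┬─┘ │ ╶─┐ ╵ │
│↳ → ↓  │   │↑ ↰│↳ ↓│
│ ╶─┐ ╶─┘ ╶─┴─╴ ├─╴ │
│   │↳ → → → → ↑│  B│
└───┴───────────┴───┘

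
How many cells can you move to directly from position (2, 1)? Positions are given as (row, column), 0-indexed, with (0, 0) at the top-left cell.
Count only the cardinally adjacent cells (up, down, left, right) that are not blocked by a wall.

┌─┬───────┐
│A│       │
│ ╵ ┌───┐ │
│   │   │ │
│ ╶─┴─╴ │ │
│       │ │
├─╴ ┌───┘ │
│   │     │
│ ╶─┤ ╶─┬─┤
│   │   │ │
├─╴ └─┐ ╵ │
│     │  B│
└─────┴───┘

Checking passable neighbors of (2, 1):
Neighbors: (3, 1), (2, 0), (2, 2)
Count: 3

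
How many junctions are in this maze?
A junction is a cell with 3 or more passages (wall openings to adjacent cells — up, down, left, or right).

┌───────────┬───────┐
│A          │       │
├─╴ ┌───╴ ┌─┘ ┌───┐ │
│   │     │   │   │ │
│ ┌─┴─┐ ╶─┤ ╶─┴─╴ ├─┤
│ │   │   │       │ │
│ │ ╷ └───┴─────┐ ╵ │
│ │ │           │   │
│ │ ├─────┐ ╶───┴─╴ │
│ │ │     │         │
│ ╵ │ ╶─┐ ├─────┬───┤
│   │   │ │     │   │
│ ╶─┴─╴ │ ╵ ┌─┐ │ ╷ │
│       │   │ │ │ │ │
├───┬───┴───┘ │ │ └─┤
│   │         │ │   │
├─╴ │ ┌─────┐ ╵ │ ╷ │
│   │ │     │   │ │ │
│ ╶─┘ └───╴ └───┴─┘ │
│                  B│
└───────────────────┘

Checking each cell for number of passages:

Junctions found (3+ passages):
  (0, 1): 3 passages
  (0, 4): 3 passages
  (1, 3): 3 passages
  (2, 8): 3 passages
  (3, 5): 3 passages
  (3, 9): 3 passages
  (5, 0): 3 passages
  (7, 6): 3 passages
  (7, 8): 3 passages
  (9, 2): 3 passages
  (9, 5): 3 passages
Total junctions: 11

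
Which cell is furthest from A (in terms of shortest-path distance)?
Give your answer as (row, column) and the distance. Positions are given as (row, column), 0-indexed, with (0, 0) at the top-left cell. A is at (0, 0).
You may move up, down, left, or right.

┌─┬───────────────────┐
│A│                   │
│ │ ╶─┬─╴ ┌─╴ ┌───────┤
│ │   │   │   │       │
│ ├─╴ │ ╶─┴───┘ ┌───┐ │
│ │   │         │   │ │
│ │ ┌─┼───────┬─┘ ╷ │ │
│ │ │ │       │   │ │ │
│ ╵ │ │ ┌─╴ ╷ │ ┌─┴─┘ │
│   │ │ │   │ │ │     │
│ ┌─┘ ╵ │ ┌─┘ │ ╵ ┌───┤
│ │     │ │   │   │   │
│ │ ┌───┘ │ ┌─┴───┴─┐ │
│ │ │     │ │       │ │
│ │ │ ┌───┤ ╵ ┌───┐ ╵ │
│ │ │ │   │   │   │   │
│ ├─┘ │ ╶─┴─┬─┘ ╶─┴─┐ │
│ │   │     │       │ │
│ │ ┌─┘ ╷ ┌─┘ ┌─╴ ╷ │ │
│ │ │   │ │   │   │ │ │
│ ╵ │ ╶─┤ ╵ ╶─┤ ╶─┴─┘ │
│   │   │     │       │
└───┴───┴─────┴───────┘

Computing BFS distances from A to all cells:
Furthest cell: (10, 3)
Distance: 57 steps

Path from A to the furthest cell:

┌─┬───────────────────┐
│A│                   │
│ │ ╶─┬─╴ ┌─╴ ┌───────┤
│↓│   │   │   │       │
│ ├─╴ │ ╶─┴───┘ ┌───┐ │
│↓│   │         │   │ │
│ │ ┌─┼───────┬─┘ ╷ │ │
│↓│ │ │    ↱ ↓│   │ │ │
│ ╵ │ │ ┌─╴ ╷ │ ┌─┴─┘ │
│↓  │ │ │↱ ↑│↓│ │     │
│ ┌─┘ ╵ │ ┌─┘ │ ╵ ┌───┤
│↓│     │↑│↓ ↲│   │   │
│ │ ┌───┘ │ ┌─┴───┴─┐ │
│↓│ │↱ → ↑│↓│↱ → → ↓│ │
│ │ │ ┌───┤ ╵ ┌───┐ ╵ │
│↓│ │↑│   │↳ ↑│   │↳ ↓│
│ ├─┘ │ ╶─┴─┬─┘ ╶─┴─┐ │
│↓│↱ ↑│↓ ↰  │↓ ← ↰  │↓│
│ │ ┌─┘ ╷ ┌─┘ ┌─╴ ╷ │ │
│↓│↑│↓ ↲│↑│↓ ↲│↱ ↑│ │↓│
│ ╵ │ ╶─┤ ╵ ╶─┤ ╶─┴─┘ │
│↳ ↑│↳ B│↑ ↲  │↑ ← ← ↲│
└───┴───┴─────┴───────┘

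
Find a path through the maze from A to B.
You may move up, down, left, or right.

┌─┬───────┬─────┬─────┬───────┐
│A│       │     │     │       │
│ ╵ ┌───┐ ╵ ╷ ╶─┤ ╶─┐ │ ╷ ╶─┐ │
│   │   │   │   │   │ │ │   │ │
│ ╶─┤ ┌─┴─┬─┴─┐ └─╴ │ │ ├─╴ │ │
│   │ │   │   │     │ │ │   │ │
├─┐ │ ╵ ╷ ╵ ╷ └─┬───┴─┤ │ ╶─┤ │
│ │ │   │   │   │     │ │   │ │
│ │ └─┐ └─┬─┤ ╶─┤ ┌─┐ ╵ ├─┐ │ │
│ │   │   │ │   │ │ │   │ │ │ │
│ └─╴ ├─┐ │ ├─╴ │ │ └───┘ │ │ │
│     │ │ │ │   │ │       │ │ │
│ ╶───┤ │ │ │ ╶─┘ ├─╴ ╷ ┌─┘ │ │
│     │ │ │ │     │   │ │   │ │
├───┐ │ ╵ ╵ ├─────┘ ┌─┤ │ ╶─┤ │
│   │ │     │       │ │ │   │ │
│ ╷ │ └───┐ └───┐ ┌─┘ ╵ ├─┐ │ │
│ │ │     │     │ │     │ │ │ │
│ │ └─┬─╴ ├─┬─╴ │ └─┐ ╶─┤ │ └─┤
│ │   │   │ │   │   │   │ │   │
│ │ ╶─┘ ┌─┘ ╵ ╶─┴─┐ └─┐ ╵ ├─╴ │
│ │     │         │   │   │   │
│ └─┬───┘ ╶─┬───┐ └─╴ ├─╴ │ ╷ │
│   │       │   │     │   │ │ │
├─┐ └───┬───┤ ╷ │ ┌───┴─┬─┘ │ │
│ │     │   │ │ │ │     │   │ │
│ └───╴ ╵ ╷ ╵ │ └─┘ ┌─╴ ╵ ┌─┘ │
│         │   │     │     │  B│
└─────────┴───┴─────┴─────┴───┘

Finding the shortest path through the maze:
Path length: 59 steps
Directions: down → down → right → down → down → right → down → left → left → down → right → right → down → down → right → right → down → left → down → left → left → up → up → up → left → down → down → down → down → right → down → right → right → down → right → up → right → down → right → up → up → right → down → down → right → right → up → right → right → down → right → up → right → up → up → right → down → down → down

Solution:

┌─┬───────┬─────┬─────┬───────┐
│A│       │     │     │       │
│ ╵ ┌───┐ ╵ ╷ ╶─┤ ╶─┐ │ ╷ ╶─┐ │
│↓  │   │   │   │   │ │ │   │ │
│ ╶─┤ ┌─┴─┬─┴─┐ └─╴ │ │ ├─╴ │ │
│↳ ↓│ │   │   │     │ │ │   │ │
├─┐ │ ╵ ╷ ╵ ╷ └─┬───┴─┤ │ ╶─┤ │
│ │↓│   │   │   │     │ │   │ │
│ │ └─┐ └─┬─┤ ╶─┤ ┌─┐ ╵ ├─┐ │ │
│ │↳ ↓│   │ │   │ │ │   │ │ │ │
│ └─╴ ├─┐ │ ├─╴ │ │ └───┘ │ │ │
│↓ ← ↲│ │ │ │   │ │       │ │ │
│ ╶───┤ │ │ │ ╶─┘ ├─╴ ╷ ┌─┘ │ │
│↳ → ↓│ │ │ │     │   │ │   │ │
├───┐ │ ╵ ╵ ├─────┘ ┌─┤ │ ╶─┤ │
│↓ ↰│↓│     │       │ │ │   │ │
│ ╷ │ └───┐ └───┐ ┌─┘ ╵ ├─┐ │ │
│↓│↑│↳ → ↓│     │ │     │ │ │ │
│ │ └─┬─╴ ├─┬─╴ │ └─┐ ╶─┤ │ └─┤
│↓│↑  │↓ ↲│ │   │   │   │ │   │
│ │ ╶─┘ ┌─┘ ╵ ╶─┴─┐ └─┐ ╵ ├─╴ │
│↓│↑ ← ↲│         │   │   │↱ ↓│
│ └─┬───┘ ╶─┬───┐ └─╴ ├─╴ │ ╷ │
│↳ ↓│       │↱ ↓│     │   │↑│↓│
├─┐ └───┬───┤ ╷ │ ┌───┴─┬─┘ │ │
│ │↳ → ↓│↱ ↓│↑│↓│ │↱ → ↓│↱ ↑│↓│
│ └───╴ ╵ ╷ ╵ │ └─┘ ┌─╴ ╵ ┌─┘ │
│      ↳ ↑│↳ ↑│↳ → ↑│  ↳ ↑│  B│
└─────────┴───┴─────┴─────┴───┘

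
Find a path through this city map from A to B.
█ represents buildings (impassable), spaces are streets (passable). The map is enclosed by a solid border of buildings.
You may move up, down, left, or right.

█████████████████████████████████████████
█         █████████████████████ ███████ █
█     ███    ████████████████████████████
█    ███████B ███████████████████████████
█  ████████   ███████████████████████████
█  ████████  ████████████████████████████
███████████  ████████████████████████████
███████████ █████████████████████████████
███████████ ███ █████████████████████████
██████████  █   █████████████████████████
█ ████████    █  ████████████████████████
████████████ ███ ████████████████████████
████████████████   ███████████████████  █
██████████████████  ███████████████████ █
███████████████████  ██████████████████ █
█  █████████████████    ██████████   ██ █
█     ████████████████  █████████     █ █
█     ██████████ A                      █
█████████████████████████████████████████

Finding the shortest path from A to B:
Movement: cardinal only
Path length: 33 steps
Directions: right → right → right → right → right → up → up → left → left → up → left → up → left → up → left → left → up → up → left → up → left → left → down → left → left → up → up → up → up → up → up → right → up

Solution:

█████████████████████████████████████████
█         █████████████████████ ███████ █
█     ███    ████████████████████████████
█    ███████B ███████████████████████████
█  ████████↱↑ ███████████████████████████
█  ████████↑ ████████████████████████████
███████████↑ ████████████████████████████
███████████↑█████████████████████████████
███████████↑███ █████████████████████████
██████████ ↑█↓←↰█████████████████████████
█ ████████ ↑←↲█↑↰████████████████████████
████████████ ███↑████████████████████████
████████████████↑←↰███████████████████  █
██████████████████↑↰███████████████████ █
███████████████████↑↰██████████████████ █
█  █████████████████↑←↰ ██████████   ██ █
█     ████████████████↑ █████████     █ █
█     ██████████ A→→→→↑                 █
█████████████████████████████████████████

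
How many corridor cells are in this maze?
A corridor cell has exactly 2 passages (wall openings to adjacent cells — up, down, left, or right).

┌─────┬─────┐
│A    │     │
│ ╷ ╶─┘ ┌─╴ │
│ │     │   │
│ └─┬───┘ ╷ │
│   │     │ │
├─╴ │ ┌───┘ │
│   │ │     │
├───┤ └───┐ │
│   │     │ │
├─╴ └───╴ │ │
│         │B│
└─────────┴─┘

Counting cells with exactly 2 passages:
Total corridor cells: 26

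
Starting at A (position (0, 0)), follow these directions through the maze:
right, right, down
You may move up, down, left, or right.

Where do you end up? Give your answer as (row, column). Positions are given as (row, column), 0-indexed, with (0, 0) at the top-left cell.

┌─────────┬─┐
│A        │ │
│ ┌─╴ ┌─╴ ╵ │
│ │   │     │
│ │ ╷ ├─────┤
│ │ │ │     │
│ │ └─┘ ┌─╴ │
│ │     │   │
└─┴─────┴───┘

Following directions step by step:
Start: (0, 0)
  right: (0, 0) → (0, 1)
  right: (0, 1) → (0, 2)
  down: (0, 2) → (1, 2)
Final position: (1, 2)

Path taken:

┌─────────┬─┐
│A → ↓    │ │
│ ┌─╴ ┌─╴ ╵ │
│ │  B│     │
│ │ ╷ ├─────┤
│ │ │ │     │
│ │ └─┘ ┌─╴ │
│ │     │   │
└─┴─────┴───┘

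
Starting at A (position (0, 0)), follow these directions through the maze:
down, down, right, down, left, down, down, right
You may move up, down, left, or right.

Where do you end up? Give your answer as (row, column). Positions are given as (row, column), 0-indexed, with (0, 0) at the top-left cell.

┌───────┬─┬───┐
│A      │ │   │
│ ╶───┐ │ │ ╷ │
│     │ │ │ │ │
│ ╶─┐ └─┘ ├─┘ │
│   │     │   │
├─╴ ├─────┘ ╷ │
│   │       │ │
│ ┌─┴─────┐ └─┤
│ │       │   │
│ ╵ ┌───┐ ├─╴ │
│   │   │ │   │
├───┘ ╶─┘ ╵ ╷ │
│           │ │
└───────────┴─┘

Following directions step by step:
Start: (0, 0)
  down: (0, 0) → (1, 0)
  down: (1, 0) → (2, 0)
  right: (2, 0) → (2, 1)
  down: (2, 1) → (3, 1)
  left: (3, 1) → (3, 0)
  down: (3, 0) → (4, 0)
  down: (4, 0) → (5, 0)
  right: (5, 0) → (5, 1)
Final position: (5, 1)

Path taken:

┌───────┬─┬───┐
│A      │ │   │
│ ╶───┐ │ │ ╷ │
│↓    │ │ │ │ │
│ ╶─┐ └─┘ ├─┘ │
│↳ ↓│     │   │
├─╴ ├─────┘ ╷ │
│↓ ↲│       │ │
│ ┌─┴─────┐ └─┤
│↓│       │   │
│ ╵ ┌───┐ ├─╴ │
│↳ B│   │ │   │
├───┘ ╶─┘ ╵ ╷ │
│           │ │
└───────────┴─┘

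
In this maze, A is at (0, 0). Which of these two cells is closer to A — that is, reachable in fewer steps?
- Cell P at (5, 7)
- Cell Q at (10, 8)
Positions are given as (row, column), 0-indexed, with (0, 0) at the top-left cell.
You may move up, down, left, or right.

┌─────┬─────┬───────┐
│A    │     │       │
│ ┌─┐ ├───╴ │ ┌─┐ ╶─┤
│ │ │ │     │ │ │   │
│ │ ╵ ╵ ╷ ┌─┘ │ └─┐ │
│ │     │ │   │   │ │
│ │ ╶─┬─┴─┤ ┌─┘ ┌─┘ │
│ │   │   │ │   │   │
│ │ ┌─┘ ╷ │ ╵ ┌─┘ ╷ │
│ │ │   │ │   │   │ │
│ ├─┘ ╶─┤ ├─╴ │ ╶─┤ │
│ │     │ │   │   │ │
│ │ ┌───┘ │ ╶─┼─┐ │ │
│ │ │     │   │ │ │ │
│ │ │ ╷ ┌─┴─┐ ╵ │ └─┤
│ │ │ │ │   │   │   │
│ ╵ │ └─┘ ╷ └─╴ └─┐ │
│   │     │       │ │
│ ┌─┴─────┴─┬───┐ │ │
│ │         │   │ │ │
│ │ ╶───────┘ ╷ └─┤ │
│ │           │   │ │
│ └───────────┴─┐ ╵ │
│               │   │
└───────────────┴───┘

Shortest path A → P at (5, 7): 54 steps
Shortest path A → Q at (10, 8): 64 steps

P is closer (54 steps vs 64 steps).

Path to P:

┌─────┬─────┬───────┐
│A    │     │↱ → ↓  │
│ ┌─┐ ├───╴ │ ┌─┐ ╶─┤
│↓│ │ │     │↑│ │↳ ↓│
│ │ ╵ ╵ ╷ ┌─┘ │ └─┐ │
│↓│     │ │↱ ↑│   │↓│
│ │ ╶─┬─┴─┤ ┌─┘ ┌─┘ │
│↓│   │↱ ↓│↑│   │↓ ↲│
│ │ ┌─┘ ╷ │ ╵ ┌─┘ ╷ │
│↓│ │↱ ↑│↓│↑ ↰│↓ ↲│ │
│ ├─┘ ╶─┤ ├─╴ │ ╶─┤ │
│↓│↱ ↑  │↓│↱ ↑│P  │ │
│ │ ┌───┘ │ ╶─┼─┐ │ │
│↓│↑│↓ ← ↲│↑ ↰│ │ │ │
│ │ │ ╷ ┌─┴─┐ ╵ │ └─┤
│↓│↑│↓│ │↱ ↓│↑ ↰│   │
│ ╵ │ └─┘ ╷ └─╴ └─┐ │
│↳ ↑│↳ → ↑│↳ → ↑  │ │
│ ┌─┴─────┴─┬───┐ │ │
│ │         │   │ │ │
│ │ ╶───────┘ ╷ └─┤ │
│ │           │   │ │
│ └───────────┴─┐ ╵ │
│               │   │
└───────────────┴───┘

Path to Q:

┌─────┬─────┬───────┐
│A    │     │↱ → ↓  │
│ ┌─┐ ├───╴ │ ┌─┐ ╶─┤
│↓│ │ │     │↑│ │↳ ↓│
│ │ ╵ ╵ ╷ ┌─┘ │ └─┐ │
│↓│     │ │↱ ↑│   │↓│
│ │ ╶─┬─┴─┤ ┌─┘ ┌─┘ │
│↓│   │↱ ↓│↑│   │↓ ↲│
│ │ ┌─┘ ╷ │ ╵ ┌─┘ ╷ │
│↓│ │↱ ↑│↓│↑ ↰│↓ ↲│ │
│ ├─┘ ╶─┤ ├─╴ │ ╶─┤ │
│↓│↱ ↑  │↓│↱ ↑│↳ ↓│ │
│ │ ┌───┘ │ ╶─┼─┐ │ │
│↓│↑│↓ ← ↲│↑ ↰│ │↓│ │
│ │ │ ╷ ┌─┴─┐ ╵ │ └─┤
│↓│↑│↓│ │↱ ↓│↑ ↰│↳ ↓│
│ ╵ │ └─┘ ╷ └─╴ └─┐ │
│↳ ↑│↳ → ↑│↳ → ↑  │↓│
│ ┌─┴─────┴─┬───┐ │ │
│ │         │   │ │↓│
│ │ ╶───────┘ ╷ └─┤ │
│ │           │  Q│↓│
│ └───────────┴─┐ ╵ │
│               │↑ ↲│
└───────────────┴───┘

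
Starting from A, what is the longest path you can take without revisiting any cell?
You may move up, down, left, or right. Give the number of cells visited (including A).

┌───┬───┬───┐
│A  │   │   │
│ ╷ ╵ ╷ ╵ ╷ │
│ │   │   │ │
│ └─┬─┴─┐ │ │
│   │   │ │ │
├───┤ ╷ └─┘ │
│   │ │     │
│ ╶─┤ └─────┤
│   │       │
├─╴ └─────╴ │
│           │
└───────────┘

Finding longest simple path using DFS:
Start: (0, 0)
Longest path visits 31 cells
Path: A → right → down → right → up → right → down → right → up → right → down → down → down → left → left → up → left → down → down → right → right → right → down → left → left → left → left → up → left → up → right

Solution:

┌───┬───┬───┐
│A ↓│↱ ↓│↱ ↓│
│ ╷ ╵ ╷ ╵ ╷ │
│ │↳ ↑│↳ ↑│↓│
│ └─┬─┴─┐ │ │
│   │↓ ↰│ │↓│
├───┤ ╷ └─┘ │
│↱ B│↓│↑ ← ↲│
│ ╶─┤ └─────┤
│↑ ↰│↳ → → ↓│
├─╴ └─────╴ │
│  ↑ ← ← ← ↲│
└───────────┘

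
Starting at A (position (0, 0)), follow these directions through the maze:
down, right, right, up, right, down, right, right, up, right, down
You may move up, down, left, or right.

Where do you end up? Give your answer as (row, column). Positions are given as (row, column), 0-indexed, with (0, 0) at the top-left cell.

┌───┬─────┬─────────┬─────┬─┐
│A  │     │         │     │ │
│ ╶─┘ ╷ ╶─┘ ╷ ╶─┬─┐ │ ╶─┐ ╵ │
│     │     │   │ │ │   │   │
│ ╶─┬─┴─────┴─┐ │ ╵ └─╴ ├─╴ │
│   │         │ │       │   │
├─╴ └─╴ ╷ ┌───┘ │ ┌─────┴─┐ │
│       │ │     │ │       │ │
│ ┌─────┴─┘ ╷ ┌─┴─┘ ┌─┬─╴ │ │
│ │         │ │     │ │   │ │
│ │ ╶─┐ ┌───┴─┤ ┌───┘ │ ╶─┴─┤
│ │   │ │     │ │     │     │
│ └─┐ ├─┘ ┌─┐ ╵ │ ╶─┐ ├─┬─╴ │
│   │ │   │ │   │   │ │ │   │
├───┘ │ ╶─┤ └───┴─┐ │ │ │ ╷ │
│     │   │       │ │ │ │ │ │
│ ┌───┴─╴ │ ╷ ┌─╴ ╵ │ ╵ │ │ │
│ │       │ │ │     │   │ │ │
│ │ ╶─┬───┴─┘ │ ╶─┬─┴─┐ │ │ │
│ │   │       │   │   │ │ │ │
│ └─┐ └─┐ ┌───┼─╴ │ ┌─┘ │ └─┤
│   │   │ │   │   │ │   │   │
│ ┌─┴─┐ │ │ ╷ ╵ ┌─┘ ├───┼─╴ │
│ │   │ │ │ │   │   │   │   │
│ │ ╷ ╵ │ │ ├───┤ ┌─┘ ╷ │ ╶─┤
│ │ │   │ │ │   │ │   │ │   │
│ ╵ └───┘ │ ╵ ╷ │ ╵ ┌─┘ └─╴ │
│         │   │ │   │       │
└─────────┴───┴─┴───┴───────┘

Following directions step by step:
Start: (0, 0)
  down: (0, 0) → (1, 0)
  right: (1, 0) → (1, 1)
  right: (1, 1) → (1, 2)
  up: (1, 2) → (0, 2)
  right: (0, 2) → (0, 3)
  down: (0, 3) → (1, 3)
  right: (1, 3) → (1, 4)
  right: (1, 4) → (1, 5)
  up: (1, 5) → (0, 5)
  right: (0, 5) → (0, 6)
  down: (0, 6) → (1, 6)
Final position: (1, 6)

Path taken:

┌───┬─────┬─────────┬─────┬─┐
│A  │↱ ↓  │↱ ↓      │     │ │
│ ╶─┘ ╷ ╶─┘ ╷ ╶─┬─┐ │ ╶─┐ ╵ │
│↳ → ↑│↳ → ↑│B  │ │ │   │   │
│ ╶─┬─┴─────┴─┐ │ ╵ └─╴ ├─╴ │
│   │         │ │       │   │
├─╴ └─╴ ╷ ┌───┘ │ ┌─────┴─┐ │
│       │ │     │ │       │ │
│ ┌─────┴─┘ ╷ ┌─┴─┘ ┌─┬─╴ │ │
│ │         │ │     │ │   │ │
│ │ ╶─┐ ┌───┴─┤ ┌───┘ │ ╶─┴─┤
│ │   │ │     │ │     │     │
│ └─┐ ├─┘ ┌─┐ ╵ │ ╶─┐ ├─┬─╴ │
│   │ │   │ │   │   │ │ │   │
├───┘ │ ╶─┤ └───┴─┐ │ │ │ ╷ │
│     │   │       │ │ │ │ │ │
│ ┌───┴─╴ │ ╷ ┌─╴ ╵ │ ╵ │ │ │
│ │       │ │ │     │   │ │ │
│ │ ╶─┬───┴─┘ │ ╶─┬─┴─┐ │ │ │
│ │   │       │   │   │ │ │ │
│ └─┐ └─┐ ┌───┼─╴ │ ┌─┘ │ └─┤
│   │   │ │   │   │ │   │   │
│ ┌─┴─┐ │ │ ╷ ╵ ┌─┘ ├───┼─╴ │
│ │   │ │ │ │   │   │   │   │
│ │ ╷ ╵ │ │ ├───┤ ┌─┘ ╷ │ ╶─┤
│ │ │   │ │ │   │ │   │ │   │
│ ╵ └───┘ │ ╵ ╷ │ ╵ ┌─┘ └─╴ │
│         │   │ │   │       │
└─────────┴───┴─┴───┴───────┘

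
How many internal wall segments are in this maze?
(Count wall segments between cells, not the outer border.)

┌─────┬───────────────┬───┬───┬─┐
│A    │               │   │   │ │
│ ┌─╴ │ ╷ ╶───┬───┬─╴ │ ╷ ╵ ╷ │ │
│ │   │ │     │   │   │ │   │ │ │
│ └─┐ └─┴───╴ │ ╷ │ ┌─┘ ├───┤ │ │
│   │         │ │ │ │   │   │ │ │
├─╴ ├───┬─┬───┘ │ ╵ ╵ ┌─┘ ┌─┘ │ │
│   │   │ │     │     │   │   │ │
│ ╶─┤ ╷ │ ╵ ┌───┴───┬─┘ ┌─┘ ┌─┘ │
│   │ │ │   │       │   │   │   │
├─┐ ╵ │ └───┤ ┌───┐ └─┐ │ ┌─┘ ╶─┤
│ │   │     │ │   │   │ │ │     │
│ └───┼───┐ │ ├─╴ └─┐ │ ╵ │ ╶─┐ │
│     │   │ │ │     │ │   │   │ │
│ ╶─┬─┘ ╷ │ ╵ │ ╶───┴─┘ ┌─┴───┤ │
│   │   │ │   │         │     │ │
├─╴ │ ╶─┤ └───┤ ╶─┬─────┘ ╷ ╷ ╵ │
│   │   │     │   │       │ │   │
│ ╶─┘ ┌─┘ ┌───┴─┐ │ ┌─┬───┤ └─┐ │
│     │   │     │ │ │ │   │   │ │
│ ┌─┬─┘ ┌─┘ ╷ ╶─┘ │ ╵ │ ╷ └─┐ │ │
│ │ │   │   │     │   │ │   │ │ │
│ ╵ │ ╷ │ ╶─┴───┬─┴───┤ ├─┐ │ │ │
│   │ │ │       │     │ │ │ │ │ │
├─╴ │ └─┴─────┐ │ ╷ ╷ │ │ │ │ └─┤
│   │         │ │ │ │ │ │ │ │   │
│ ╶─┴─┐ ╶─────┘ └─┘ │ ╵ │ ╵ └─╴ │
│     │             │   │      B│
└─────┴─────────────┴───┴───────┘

Counting internal wall segments:
Total internal walls: 195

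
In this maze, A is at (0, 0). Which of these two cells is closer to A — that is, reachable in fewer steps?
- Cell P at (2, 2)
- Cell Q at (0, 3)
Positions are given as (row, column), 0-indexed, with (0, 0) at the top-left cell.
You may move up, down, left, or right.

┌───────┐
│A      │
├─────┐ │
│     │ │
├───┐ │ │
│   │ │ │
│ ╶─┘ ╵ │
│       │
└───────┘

Shortest path A → P at (2, 2): 8 steps
Shortest path A → Q at (0, 3): 3 steps

Q is closer (3 steps vs 8 steps).

Path to P:

┌───────┐
│A → → ↓│
├─────┐ │
│     │↓│
├───┐ │ │
│   │P│↓│
│ ╶─┘ ╵ │
│    ↑ ↲│
└───────┘

Path to Q:

┌───────┐
│A → → Q│
├─────┐ │
│     │ │
├───┐ │ │
│   │ │ │
│ ╶─┘ ╵ │
│       │
└───────┘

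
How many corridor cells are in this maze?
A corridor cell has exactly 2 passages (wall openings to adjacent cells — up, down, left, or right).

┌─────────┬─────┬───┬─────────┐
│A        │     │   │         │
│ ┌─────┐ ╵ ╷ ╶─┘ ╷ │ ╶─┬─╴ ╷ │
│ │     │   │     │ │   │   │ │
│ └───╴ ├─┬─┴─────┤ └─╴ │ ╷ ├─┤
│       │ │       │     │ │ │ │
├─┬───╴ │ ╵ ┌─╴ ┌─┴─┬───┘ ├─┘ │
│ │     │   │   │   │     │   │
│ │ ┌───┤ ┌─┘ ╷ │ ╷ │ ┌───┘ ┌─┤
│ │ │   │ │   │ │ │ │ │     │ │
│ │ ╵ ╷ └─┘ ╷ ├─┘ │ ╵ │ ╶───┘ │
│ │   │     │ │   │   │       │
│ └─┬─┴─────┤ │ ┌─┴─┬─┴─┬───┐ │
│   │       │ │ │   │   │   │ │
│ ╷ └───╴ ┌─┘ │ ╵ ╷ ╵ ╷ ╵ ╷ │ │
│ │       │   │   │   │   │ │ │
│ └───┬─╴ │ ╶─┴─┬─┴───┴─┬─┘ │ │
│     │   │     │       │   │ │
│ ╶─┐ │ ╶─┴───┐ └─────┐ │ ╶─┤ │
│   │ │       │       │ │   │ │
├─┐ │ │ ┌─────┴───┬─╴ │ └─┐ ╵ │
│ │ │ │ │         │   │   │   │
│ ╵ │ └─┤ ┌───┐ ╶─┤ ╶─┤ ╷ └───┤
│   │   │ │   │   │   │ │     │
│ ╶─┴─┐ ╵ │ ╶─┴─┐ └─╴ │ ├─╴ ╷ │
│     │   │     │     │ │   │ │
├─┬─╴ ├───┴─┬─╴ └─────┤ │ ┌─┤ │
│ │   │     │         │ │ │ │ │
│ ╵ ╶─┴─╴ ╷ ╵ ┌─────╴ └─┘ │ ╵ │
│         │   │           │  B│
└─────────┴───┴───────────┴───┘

Counting cells with exactly 2 passages:
Total corridor cells: 179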